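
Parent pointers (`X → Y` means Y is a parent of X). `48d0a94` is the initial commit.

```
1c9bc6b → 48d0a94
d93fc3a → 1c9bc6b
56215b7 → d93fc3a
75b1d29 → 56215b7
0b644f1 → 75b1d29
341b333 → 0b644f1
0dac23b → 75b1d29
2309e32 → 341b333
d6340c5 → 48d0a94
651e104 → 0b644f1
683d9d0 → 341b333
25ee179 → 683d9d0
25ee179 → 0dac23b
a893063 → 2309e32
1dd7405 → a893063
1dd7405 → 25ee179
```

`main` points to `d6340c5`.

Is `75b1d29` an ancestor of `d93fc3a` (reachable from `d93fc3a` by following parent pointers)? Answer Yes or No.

Ancestors of d93fc3a: {1c9bc6b, 48d0a94, d93fc3a}.
75b1d29 is not in that set, so it is not an ancestor of d93fc3a.

No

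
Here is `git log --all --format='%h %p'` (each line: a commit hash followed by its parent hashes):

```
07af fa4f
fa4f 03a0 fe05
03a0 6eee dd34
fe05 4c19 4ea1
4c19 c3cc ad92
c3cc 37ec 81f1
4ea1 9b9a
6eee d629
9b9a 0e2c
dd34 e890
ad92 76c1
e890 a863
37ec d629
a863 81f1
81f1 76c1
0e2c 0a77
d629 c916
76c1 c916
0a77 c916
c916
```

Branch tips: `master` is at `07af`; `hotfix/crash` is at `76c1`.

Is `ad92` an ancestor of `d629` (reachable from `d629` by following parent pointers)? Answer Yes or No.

No

Ancestors of d629: {c916, d629}.
ad92 is not in that set, so it is not an ancestor of d629.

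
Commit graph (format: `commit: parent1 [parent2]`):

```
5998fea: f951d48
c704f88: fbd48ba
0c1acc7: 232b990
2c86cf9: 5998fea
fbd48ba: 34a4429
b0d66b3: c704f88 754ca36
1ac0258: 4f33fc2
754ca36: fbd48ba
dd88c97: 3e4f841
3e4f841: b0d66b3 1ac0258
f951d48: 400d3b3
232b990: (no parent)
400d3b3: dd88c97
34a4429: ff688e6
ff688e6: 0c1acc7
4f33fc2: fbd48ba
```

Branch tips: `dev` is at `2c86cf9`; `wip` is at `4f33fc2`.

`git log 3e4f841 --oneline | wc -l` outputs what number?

11

Walking parent pointers from 3e4f841: reachable set = {0c1acc7, 1ac0258, 232b990, 34a4429, 3e4f841, 4f33fc2, 754ca36, b0d66b3, c704f88, fbd48ba, ff688e6}.
That is 11 commits.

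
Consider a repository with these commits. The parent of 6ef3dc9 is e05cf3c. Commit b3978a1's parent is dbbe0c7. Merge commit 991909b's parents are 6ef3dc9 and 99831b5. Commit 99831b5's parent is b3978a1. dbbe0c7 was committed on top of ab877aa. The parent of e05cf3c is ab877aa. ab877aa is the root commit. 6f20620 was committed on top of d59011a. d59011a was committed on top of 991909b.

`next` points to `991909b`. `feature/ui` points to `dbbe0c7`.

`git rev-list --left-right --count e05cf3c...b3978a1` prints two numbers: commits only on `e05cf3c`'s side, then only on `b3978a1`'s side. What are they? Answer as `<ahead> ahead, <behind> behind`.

Reachable from e05cf3c: {ab877aa, e05cf3c}.
Reachable from b3978a1: {ab877aa, b3978a1, dbbe0c7}.
Only in e05cf3c's history (ahead): {e05cf3c} — 1.
Only in b3978a1's history (behind): {b3978a1, dbbe0c7} — 2.

1 ahead, 2 behind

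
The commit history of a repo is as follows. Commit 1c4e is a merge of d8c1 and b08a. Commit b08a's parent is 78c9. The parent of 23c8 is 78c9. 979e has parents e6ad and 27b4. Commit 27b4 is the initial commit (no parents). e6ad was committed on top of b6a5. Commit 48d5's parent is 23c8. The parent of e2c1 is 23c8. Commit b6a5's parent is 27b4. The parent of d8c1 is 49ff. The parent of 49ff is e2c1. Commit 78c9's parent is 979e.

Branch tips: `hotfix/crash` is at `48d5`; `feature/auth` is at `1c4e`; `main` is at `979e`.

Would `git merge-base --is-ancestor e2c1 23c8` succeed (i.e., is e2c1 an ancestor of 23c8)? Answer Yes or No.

Ancestors of 23c8: {23c8, 27b4, 78c9, 979e, b6a5, e6ad}.
e2c1 is not in that set, so it is not an ancestor of 23c8.

No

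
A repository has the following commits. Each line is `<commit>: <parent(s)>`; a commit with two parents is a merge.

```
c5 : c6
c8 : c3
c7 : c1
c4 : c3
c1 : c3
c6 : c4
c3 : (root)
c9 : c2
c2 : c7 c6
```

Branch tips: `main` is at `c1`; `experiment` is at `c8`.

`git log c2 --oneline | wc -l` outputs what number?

6

Walking parent pointers from c2: reachable set = {c1, c2, c3, c4, c6, c7}.
That is 6 commits.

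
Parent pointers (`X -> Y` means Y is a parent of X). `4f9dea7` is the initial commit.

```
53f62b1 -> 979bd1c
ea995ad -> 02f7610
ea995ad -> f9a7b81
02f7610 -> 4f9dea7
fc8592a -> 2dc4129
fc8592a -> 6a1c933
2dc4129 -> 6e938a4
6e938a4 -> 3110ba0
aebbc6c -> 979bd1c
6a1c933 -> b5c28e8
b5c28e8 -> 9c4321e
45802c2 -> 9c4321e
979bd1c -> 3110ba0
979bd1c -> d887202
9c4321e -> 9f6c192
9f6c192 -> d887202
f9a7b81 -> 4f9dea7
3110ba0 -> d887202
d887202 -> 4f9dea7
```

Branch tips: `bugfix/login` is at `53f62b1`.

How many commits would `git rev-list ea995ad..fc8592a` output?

Reachable from fc8592a: {2dc4129, 3110ba0, 4f9dea7, 6a1c933, 6e938a4, 9c4321e, 9f6c192, b5c28e8, d887202, fc8592a}.
Reachable from ea995ad: {02f7610, 4f9dea7, ea995ad, f9a7b81}.
In fc8592a's history but not ea995ad's: {2dc4129, 3110ba0, 6a1c933, 6e938a4, 9c4321e, 9f6c192, b5c28e8, d887202, fc8592a} — 9 commits.

9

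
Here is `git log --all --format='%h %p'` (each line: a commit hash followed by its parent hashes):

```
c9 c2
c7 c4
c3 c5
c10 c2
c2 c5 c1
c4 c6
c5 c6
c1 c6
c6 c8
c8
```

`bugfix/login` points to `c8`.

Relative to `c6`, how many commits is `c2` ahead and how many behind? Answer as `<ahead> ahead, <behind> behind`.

3 ahead, 0 behind

Reachable from c2: {c1, c2, c5, c6, c8}.
Reachable from c6: {c6, c8}.
Only in c2's history (ahead): {c1, c2, c5} — 3.
Only in c6's history (behind): {} — 0.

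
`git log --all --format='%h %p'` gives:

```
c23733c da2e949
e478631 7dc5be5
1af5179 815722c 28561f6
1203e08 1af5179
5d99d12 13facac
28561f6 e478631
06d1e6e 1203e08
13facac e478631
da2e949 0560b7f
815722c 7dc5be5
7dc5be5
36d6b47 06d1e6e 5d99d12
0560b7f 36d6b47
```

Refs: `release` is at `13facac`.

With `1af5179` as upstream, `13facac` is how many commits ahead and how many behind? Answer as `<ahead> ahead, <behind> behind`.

1 ahead, 3 behind

Reachable from 13facac: {13facac, 7dc5be5, e478631}.
Reachable from 1af5179: {1af5179, 28561f6, 7dc5be5, 815722c, e478631}.
Only in 13facac's history (ahead): {13facac} — 1.
Only in 1af5179's history (behind): {1af5179, 28561f6, 815722c} — 3.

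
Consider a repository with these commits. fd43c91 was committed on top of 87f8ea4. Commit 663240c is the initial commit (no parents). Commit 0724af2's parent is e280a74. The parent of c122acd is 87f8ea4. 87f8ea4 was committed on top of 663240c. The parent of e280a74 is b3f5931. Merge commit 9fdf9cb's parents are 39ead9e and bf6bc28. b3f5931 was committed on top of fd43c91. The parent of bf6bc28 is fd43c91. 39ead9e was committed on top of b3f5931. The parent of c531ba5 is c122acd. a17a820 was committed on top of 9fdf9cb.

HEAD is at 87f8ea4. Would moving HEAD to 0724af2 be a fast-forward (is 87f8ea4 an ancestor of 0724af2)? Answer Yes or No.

A fast-forward from 87f8ea4 to 0724af2 is possible iff 87f8ea4 is an ancestor of 0724af2.
Ancestors of 0724af2: {0724af2, 663240c, 87f8ea4, b3f5931, e280a74, fd43c91}.
87f8ea4 is among them, so fast-forward is possible.

Yes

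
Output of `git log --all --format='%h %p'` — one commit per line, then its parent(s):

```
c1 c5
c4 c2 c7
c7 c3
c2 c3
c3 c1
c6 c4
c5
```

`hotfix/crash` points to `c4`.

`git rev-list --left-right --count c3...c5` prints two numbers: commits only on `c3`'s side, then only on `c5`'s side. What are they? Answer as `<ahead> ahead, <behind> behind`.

Reachable from c3: {c1, c3, c5}.
Reachable from c5: {c5}.
Only in c3's history (ahead): {c1, c3} — 2.
Only in c5's history (behind): {} — 0.

2 ahead, 0 behind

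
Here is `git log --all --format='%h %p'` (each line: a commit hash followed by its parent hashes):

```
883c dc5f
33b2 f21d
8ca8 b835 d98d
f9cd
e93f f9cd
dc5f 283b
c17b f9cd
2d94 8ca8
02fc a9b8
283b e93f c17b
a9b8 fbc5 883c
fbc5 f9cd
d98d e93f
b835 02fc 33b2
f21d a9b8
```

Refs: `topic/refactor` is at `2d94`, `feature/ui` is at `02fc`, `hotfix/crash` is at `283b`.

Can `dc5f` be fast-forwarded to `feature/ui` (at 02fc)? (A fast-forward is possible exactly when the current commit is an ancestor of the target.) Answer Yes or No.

A fast-forward from dc5f to 02fc is possible iff dc5f is an ancestor of 02fc.
Ancestors of 02fc: {02fc, 283b, 883c, a9b8, c17b, dc5f, e93f, f9cd, fbc5}.
dc5f is among them, so fast-forward is possible.

Yes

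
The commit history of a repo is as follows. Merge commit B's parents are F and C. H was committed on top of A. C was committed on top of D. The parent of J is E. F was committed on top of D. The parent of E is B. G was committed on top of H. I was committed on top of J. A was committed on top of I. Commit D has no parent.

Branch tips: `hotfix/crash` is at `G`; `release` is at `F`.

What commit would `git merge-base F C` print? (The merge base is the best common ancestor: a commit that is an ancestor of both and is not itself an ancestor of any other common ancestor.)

D

Ancestors of F: {D, F}.
Ancestors of C: {C, D}.
Common ancestors: {D}.
The only common ancestor is D, so it is the merge base.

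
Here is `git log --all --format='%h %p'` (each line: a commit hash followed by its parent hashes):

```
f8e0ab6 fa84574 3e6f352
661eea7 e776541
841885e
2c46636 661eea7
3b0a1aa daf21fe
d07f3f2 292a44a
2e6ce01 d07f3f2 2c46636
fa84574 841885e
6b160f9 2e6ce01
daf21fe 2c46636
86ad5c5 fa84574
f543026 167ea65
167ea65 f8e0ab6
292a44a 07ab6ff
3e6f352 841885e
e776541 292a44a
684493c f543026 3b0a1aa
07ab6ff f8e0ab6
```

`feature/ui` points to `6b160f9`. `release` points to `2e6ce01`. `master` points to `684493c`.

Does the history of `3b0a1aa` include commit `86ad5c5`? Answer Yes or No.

Ancestors of 3b0a1aa: {07ab6ff, 292a44a, 2c46636, 3b0a1aa, 3e6f352, 661eea7, 841885e, daf21fe, e776541, f8e0ab6, fa84574}.
86ad5c5 is not in that set, so it is not an ancestor of 3b0a1aa.

No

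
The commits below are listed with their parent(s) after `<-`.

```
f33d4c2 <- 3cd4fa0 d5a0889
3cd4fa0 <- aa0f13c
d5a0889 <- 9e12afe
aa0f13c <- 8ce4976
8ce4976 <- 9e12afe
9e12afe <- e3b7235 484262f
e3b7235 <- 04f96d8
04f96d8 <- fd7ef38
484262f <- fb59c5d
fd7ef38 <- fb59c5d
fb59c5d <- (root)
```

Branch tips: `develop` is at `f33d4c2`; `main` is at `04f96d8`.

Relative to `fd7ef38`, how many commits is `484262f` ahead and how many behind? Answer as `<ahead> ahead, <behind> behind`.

Reachable from 484262f: {484262f, fb59c5d}.
Reachable from fd7ef38: {fb59c5d, fd7ef38}.
Only in 484262f's history (ahead): {484262f} — 1.
Only in fd7ef38's history (behind): {fd7ef38} — 1.

1 ahead, 1 behind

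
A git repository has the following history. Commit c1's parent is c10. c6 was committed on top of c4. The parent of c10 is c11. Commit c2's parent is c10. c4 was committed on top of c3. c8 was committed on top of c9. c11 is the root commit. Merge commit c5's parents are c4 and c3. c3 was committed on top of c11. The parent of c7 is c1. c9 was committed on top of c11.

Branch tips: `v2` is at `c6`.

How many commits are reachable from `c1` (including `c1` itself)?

3

Walking parent pointers from c1: reachable set = {c1, c10, c11}.
That is 3 commits.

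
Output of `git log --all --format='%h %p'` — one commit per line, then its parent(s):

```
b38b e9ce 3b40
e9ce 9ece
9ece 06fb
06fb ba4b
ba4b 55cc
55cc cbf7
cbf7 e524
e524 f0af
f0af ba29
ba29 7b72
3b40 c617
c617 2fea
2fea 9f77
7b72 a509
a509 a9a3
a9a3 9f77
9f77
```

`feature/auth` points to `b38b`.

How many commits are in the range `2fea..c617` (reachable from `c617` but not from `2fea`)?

Reachable from c617: {2fea, 9f77, c617}.
Reachable from 2fea: {2fea, 9f77}.
In c617's history but not 2fea's: {c617} — 1 commit.

1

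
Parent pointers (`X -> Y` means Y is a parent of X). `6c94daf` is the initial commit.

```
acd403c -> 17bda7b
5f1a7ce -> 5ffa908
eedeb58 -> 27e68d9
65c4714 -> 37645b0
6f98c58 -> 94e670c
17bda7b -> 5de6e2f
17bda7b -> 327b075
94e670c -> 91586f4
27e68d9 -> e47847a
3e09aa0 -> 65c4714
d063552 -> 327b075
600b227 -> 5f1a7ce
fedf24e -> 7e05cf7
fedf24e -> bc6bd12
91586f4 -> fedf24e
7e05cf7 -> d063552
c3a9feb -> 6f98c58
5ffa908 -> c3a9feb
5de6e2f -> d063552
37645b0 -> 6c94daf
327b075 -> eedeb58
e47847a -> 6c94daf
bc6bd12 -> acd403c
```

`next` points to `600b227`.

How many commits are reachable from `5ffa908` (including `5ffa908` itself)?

17

Walking parent pointers from 5ffa908: reachable set = {17bda7b, 27e68d9, 327b075, 5de6e2f, 5ffa908, 6c94daf, 6f98c58, 7e05cf7, 91586f4, 94e670c, acd403c, bc6bd12, c3a9feb, d063552, e47847a, eedeb58, fedf24e}.
That is 17 commits.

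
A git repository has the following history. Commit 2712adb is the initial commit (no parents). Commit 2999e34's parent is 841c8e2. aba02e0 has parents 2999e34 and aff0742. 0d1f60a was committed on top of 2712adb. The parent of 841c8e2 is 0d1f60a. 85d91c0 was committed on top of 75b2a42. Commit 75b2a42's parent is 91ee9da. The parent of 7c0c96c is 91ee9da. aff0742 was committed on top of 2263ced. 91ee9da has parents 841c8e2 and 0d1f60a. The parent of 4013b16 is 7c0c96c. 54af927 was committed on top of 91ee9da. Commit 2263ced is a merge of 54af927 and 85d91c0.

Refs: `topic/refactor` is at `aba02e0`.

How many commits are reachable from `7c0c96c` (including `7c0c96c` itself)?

5

Walking parent pointers from 7c0c96c: reachable set = {0d1f60a, 2712adb, 7c0c96c, 841c8e2, 91ee9da}.
That is 5 commits.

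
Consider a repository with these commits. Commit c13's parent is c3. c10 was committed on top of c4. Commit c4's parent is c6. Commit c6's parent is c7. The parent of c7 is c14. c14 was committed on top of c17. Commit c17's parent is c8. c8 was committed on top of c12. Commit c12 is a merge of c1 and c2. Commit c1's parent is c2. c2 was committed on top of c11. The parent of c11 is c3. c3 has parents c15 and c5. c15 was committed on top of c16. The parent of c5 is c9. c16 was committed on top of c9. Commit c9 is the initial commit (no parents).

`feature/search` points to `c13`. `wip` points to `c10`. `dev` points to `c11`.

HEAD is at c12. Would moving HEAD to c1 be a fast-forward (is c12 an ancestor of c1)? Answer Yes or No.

No

A fast-forward from c12 to c1 is possible iff c12 is an ancestor of c1.
Ancestors of c1: {c1, c11, c15, c16, c2, c3, c5, c9}.
c12 is not among them, so fast-forward is not possible.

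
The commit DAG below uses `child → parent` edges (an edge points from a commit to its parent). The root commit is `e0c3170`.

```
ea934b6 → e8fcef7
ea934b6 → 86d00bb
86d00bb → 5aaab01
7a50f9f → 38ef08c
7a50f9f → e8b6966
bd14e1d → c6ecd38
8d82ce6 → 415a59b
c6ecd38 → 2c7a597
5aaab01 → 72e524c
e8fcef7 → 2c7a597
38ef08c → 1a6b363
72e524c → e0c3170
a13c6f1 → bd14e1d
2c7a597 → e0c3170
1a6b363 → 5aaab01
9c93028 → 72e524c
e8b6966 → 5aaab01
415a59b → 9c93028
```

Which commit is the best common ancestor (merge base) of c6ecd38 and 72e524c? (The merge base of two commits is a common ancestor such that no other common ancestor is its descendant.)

e0c3170

Ancestors of c6ecd38: {2c7a597, c6ecd38, e0c3170}.
Ancestors of 72e524c: {72e524c, e0c3170}.
Common ancestors: {e0c3170}.
The only common ancestor is e0c3170, so it is the merge base.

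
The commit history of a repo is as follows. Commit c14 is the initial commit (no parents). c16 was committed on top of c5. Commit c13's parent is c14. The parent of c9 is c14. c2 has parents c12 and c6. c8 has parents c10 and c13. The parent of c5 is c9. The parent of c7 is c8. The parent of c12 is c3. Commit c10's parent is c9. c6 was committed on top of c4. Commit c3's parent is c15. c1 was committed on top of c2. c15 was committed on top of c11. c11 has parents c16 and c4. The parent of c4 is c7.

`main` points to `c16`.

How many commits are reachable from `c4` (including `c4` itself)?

7

Walking parent pointers from c4: reachable set = {c10, c13, c14, c4, c7, c8, c9}.
That is 7 commits.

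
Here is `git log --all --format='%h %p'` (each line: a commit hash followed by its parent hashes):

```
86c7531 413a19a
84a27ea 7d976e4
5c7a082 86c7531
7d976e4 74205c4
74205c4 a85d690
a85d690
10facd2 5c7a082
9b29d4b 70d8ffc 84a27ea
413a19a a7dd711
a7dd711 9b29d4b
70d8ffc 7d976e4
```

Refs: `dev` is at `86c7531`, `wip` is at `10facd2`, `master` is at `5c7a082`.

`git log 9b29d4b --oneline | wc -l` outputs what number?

6

Walking parent pointers from 9b29d4b: reachable set = {70d8ffc, 74205c4, 7d976e4, 84a27ea, 9b29d4b, a85d690}.
That is 6 commits.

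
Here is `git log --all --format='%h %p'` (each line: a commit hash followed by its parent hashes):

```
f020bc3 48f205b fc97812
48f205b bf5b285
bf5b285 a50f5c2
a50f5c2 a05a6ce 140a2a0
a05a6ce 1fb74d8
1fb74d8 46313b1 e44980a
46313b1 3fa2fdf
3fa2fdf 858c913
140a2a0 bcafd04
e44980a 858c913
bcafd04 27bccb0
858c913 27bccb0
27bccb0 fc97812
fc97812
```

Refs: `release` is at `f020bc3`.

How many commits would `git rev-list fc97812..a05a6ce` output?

7

Reachable from a05a6ce: {1fb74d8, 27bccb0, 3fa2fdf, 46313b1, 858c913, a05a6ce, e44980a, fc97812}.
Reachable from fc97812: {fc97812}.
In a05a6ce's history but not fc97812's: {1fb74d8, 27bccb0, 3fa2fdf, 46313b1, 858c913, a05a6ce, e44980a} — 7 commits.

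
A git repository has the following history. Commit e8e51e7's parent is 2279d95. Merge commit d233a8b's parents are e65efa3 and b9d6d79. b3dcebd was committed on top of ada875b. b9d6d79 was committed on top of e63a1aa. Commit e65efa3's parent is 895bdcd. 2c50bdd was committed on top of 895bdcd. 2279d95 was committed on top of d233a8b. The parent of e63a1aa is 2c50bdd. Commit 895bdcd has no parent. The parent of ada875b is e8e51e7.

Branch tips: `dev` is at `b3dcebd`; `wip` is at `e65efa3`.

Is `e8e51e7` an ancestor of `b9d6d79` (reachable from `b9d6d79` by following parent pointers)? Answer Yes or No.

Ancestors of b9d6d79: {2c50bdd, 895bdcd, b9d6d79, e63a1aa}.
e8e51e7 is not in that set, so it is not an ancestor of b9d6d79.

No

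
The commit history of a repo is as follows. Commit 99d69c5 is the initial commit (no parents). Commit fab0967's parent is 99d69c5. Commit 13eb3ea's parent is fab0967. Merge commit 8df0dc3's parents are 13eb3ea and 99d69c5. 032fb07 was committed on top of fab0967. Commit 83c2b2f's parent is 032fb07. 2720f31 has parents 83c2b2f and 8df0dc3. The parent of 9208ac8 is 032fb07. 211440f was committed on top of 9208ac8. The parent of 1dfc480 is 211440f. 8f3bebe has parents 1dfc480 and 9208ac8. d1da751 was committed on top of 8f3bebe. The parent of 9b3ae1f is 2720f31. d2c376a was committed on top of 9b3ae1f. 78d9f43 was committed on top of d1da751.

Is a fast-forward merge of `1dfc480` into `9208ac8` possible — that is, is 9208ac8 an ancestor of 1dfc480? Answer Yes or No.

A fast-forward from 9208ac8 to 1dfc480 is possible iff 9208ac8 is an ancestor of 1dfc480.
Ancestors of 1dfc480: {032fb07, 1dfc480, 211440f, 9208ac8, 99d69c5, fab0967}.
9208ac8 is among them, so fast-forward is possible.

Yes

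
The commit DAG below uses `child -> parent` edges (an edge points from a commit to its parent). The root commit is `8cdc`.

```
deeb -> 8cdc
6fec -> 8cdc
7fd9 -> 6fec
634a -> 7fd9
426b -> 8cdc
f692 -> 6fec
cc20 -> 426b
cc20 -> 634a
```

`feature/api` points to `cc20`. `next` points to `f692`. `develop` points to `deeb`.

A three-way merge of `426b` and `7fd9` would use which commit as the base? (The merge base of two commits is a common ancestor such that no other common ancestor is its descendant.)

Ancestors of 426b: {426b, 8cdc}.
Ancestors of 7fd9: {6fec, 7fd9, 8cdc}.
Common ancestors: {8cdc}.
The only common ancestor is 8cdc, so it is the merge base.

8cdc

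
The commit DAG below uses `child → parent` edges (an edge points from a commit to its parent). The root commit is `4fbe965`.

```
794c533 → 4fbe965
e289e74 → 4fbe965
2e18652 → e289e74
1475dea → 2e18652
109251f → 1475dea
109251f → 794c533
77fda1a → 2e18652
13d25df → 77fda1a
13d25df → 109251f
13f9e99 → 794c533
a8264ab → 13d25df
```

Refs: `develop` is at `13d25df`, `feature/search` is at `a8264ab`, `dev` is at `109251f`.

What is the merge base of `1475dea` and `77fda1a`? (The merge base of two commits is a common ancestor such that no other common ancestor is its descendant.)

2e18652

Ancestors of 1475dea: {1475dea, 2e18652, 4fbe965, e289e74}.
Ancestors of 77fda1a: {2e18652, 4fbe965, 77fda1a, e289e74}.
Common ancestors: {2e18652, 4fbe965, e289e74}.
Among these, 2e18652 is not an ancestor of any other common ancestor — it is the merge base.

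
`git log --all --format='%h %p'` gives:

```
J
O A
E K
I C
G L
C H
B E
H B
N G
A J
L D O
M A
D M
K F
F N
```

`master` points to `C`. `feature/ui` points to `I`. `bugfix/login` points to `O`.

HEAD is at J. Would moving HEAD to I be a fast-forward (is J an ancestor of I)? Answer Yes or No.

A fast-forward from J to I is possible iff J is an ancestor of I.
Ancestors of I: {A, B, C, D, E, F, G, H, I, J, K, L, M, N, O}.
J is among them, so fast-forward is possible.

Yes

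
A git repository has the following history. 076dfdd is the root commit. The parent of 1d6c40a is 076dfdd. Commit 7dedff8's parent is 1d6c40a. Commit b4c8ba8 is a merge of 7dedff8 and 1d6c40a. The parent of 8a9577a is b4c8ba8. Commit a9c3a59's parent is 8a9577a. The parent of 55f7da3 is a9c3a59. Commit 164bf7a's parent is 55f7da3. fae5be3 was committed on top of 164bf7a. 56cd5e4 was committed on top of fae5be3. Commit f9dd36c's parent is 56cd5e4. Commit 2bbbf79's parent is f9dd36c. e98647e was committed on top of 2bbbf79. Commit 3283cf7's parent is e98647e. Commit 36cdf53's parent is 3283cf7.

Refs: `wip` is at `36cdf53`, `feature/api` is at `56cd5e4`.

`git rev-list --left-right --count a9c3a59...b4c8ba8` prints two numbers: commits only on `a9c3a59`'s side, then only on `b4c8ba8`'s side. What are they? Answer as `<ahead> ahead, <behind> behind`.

2 ahead, 0 behind

Reachable from a9c3a59: {076dfdd, 1d6c40a, 7dedff8, 8a9577a, a9c3a59, b4c8ba8}.
Reachable from b4c8ba8: {076dfdd, 1d6c40a, 7dedff8, b4c8ba8}.
Only in a9c3a59's history (ahead): {8a9577a, a9c3a59} — 2.
Only in b4c8ba8's history (behind): {} — 0.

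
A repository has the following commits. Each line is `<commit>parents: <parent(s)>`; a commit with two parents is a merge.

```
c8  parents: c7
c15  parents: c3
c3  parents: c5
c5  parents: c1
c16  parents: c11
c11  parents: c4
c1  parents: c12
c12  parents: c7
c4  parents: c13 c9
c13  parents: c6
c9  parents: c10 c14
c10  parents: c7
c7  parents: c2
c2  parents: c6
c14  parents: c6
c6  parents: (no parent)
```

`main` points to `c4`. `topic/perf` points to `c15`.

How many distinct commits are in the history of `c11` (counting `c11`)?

Walking parent pointers from c11: reachable set = {c10, c11, c13, c14, c2, c4, c6, c7, c9}.
That is 9 commits.

9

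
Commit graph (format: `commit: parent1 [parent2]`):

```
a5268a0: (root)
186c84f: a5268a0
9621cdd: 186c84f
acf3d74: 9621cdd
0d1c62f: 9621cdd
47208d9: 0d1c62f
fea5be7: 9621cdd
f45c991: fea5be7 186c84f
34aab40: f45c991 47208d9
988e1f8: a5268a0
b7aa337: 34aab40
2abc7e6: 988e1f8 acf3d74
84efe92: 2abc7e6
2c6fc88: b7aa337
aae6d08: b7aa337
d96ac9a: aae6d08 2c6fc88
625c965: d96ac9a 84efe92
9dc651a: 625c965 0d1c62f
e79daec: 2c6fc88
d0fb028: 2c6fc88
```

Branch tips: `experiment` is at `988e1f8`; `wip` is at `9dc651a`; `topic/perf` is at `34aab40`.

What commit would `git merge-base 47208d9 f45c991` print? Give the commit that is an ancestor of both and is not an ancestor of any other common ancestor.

9621cdd

Ancestors of 47208d9: {0d1c62f, 186c84f, 47208d9, 9621cdd, a5268a0}.
Ancestors of f45c991: {186c84f, 9621cdd, a5268a0, f45c991, fea5be7}.
Common ancestors: {186c84f, 9621cdd, a5268a0}.
Among these, 9621cdd is not an ancestor of any other common ancestor — it is the merge base.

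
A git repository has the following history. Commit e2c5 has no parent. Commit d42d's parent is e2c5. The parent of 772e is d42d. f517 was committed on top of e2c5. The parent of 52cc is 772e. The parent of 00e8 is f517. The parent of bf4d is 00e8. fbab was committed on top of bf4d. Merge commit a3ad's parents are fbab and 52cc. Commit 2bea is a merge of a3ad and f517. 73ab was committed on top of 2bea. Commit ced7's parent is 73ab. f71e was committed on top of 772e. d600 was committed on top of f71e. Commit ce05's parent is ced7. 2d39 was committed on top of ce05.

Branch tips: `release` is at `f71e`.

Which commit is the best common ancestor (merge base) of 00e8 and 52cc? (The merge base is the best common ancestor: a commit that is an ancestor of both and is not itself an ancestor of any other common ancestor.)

e2c5

Ancestors of 00e8: {00e8, e2c5, f517}.
Ancestors of 52cc: {52cc, 772e, d42d, e2c5}.
Common ancestors: {e2c5}.
The only common ancestor is e2c5, so it is the merge base.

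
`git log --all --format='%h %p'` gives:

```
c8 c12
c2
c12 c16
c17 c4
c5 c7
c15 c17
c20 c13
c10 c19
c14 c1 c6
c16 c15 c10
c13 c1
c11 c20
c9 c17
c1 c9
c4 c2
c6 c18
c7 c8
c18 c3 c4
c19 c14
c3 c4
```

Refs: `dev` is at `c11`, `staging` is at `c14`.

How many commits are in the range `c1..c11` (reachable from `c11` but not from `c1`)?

3

Reachable from c11: {c1, c11, c13, c17, c2, c20, c4, c9}.
Reachable from c1: {c1, c17, c2, c4, c9}.
In c11's history but not c1's: {c11, c13, c20} — 3 commits.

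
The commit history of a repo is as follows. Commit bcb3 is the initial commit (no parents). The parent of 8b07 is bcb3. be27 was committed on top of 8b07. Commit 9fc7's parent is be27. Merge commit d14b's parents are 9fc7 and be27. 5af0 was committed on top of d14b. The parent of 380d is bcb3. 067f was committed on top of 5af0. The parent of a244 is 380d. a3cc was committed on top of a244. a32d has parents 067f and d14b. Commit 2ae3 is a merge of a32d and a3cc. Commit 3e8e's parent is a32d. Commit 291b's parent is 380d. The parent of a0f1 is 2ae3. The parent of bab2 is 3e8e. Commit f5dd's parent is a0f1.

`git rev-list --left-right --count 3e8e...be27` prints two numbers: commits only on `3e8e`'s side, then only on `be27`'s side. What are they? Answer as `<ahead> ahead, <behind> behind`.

Reachable from 3e8e: {067f, 3e8e, 5af0, 8b07, 9fc7, a32d, bcb3, be27, d14b}.
Reachable from be27: {8b07, bcb3, be27}.
Only in 3e8e's history (ahead): {067f, 3e8e, 5af0, 9fc7, a32d, d14b} — 6.
Only in be27's history (behind): {} — 0.

6 ahead, 0 behind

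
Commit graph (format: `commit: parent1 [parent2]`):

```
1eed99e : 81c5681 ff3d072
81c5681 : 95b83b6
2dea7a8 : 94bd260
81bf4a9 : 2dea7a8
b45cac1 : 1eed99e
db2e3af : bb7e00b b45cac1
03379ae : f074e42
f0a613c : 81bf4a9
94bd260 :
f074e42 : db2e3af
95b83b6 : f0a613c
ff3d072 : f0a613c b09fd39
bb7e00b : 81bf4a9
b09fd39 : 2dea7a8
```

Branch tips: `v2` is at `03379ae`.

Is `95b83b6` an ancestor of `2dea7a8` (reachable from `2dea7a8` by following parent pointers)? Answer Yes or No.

Ancestors of 2dea7a8: {2dea7a8, 94bd260}.
95b83b6 is not in that set, so it is not an ancestor of 2dea7a8.

No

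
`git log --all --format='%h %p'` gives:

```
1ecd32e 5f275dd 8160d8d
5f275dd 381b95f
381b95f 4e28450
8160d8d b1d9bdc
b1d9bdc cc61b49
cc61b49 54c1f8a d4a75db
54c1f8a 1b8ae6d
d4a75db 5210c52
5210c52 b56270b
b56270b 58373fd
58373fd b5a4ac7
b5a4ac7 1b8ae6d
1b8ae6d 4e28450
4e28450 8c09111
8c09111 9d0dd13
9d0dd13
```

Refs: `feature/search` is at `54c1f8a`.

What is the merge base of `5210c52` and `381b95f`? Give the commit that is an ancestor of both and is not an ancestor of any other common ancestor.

4e28450

Ancestors of 5210c52: {1b8ae6d, 4e28450, 5210c52, 58373fd, 8c09111, 9d0dd13, b56270b, b5a4ac7}.
Ancestors of 381b95f: {381b95f, 4e28450, 8c09111, 9d0dd13}.
Common ancestors: {4e28450, 8c09111, 9d0dd13}.
Among these, 4e28450 is not an ancestor of any other common ancestor — it is the merge base.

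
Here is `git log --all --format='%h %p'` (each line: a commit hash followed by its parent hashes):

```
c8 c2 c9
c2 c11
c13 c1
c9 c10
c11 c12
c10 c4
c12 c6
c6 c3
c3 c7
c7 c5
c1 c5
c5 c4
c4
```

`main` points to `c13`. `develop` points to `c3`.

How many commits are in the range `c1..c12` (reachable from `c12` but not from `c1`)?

Reachable from c12: {c12, c3, c4, c5, c6, c7}.
Reachable from c1: {c1, c4, c5}.
In c12's history but not c1's: {c12, c3, c6, c7} — 4 commits.

4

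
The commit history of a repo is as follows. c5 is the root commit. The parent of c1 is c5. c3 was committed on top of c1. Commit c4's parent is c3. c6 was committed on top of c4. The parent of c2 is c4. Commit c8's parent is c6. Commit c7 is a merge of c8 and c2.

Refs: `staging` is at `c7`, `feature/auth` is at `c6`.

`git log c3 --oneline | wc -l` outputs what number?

3

Walking parent pointers from c3: reachable set = {c1, c3, c5}.
That is 3 commits.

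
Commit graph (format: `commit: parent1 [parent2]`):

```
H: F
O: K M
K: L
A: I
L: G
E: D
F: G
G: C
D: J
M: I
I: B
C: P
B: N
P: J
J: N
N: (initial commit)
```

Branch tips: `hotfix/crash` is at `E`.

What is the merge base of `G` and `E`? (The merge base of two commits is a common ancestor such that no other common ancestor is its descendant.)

J

Ancestors of G: {C, G, J, N, P}.
Ancestors of E: {D, E, J, N}.
Common ancestors: {J, N}.
Among these, J is not an ancestor of any other common ancestor — it is the merge base.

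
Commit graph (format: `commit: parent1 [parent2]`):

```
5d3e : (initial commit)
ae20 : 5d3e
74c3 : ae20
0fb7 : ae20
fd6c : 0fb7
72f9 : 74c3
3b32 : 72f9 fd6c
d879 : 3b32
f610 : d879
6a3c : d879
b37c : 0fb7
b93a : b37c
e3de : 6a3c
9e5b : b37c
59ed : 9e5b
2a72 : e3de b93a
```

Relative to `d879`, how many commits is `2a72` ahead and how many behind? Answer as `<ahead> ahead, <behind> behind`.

5 ahead, 0 behind

Reachable from 2a72: {0fb7, 2a72, 3b32, 5d3e, 6a3c, 72f9, 74c3, ae20, b37c, b93a, d879, e3de, fd6c}.
Reachable from d879: {0fb7, 3b32, 5d3e, 72f9, 74c3, ae20, d879, fd6c}.
Only in 2a72's history (ahead): {2a72, 6a3c, b37c, b93a, e3de} — 5.
Only in d879's history (behind): {} — 0.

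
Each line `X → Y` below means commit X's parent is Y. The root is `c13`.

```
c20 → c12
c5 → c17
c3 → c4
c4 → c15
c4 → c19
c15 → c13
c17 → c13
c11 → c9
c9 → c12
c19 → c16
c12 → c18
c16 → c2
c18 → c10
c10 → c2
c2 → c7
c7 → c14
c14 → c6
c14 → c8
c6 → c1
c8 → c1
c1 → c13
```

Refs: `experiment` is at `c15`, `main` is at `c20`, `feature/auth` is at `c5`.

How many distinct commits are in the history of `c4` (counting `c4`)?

Walking parent pointers from c4: reachable set = {c1, c13, c14, c15, c16, c19, c2, c4, c6, c7, c8}.
That is 11 commits.

11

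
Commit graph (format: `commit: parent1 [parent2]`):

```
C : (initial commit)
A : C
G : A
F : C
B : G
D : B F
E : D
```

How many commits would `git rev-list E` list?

7

Walking parent pointers from E: reachable set = {A, B, C, D, E, F, G}.
That is 7 commits.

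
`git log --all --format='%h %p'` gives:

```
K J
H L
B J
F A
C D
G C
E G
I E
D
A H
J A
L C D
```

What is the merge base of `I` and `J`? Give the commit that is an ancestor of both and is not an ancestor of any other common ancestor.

C

Ancestors of I: {C, D, E, G, I}.
Ancestors of J: {A, C, D, H, J, L}.
Common ancestors: {C, D}.
Among these, C is not an ancestor of any other common ancestor — it is the merge base.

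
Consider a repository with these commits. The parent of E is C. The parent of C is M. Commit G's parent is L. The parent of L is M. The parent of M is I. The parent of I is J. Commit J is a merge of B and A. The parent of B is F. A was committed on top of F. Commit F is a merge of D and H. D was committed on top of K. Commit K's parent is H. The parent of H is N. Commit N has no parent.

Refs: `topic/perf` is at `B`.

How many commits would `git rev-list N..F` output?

4

Reachable from F: {D, F, H, K, N}.
Reachable from N: {N}.
In F's history but not N's: {D, F, H, K} — 4 commits.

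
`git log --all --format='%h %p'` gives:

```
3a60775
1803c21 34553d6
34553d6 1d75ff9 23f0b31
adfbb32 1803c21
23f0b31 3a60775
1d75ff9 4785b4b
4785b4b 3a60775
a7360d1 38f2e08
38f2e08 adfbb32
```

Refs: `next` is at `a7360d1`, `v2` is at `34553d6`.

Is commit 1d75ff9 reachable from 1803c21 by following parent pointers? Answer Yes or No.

Yes

Ancestors of 1803c21 (commits reachable by following parents): {1803c21, 1d75ff9, 23f0b31, 34553d6, 3a60775, 4785b4b}.
1d75ff9 is in that set, so it is an ancestor of 1803c21.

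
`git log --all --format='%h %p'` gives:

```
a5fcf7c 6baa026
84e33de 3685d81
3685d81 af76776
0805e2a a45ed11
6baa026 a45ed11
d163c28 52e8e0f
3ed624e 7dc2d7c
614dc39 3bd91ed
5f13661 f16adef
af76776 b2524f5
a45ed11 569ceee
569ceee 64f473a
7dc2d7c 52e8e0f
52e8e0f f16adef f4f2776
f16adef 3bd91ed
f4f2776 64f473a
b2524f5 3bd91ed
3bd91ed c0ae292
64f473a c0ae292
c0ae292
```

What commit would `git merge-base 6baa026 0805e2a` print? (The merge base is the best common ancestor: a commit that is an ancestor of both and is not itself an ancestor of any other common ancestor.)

a45ed11

Ancestors of 6baa026: {569ceee, 64f473a, 6baa026, a45ed11, c0ae292}.
Ancestors of 0805e2a: {0805e2a, 569ceee, 64f473a, a45ed11, c0ae292}.
Common ancestors: {569ceee, 64f473a, a45ed11, c0ae292}.
Among these, a45ed11 is not an ancestor of any other common ancestor — it is the merge base.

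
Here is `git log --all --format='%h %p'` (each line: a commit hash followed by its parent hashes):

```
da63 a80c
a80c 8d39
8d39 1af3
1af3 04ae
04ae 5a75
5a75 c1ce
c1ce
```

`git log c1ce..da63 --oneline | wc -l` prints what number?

Reachable from da63: {04ae, 1af3, 5a75, 8d39, a80c, c1ce, da63}.
Reachable from c1ce: {c1ce}.
In da63's history but not c1ce's: {04ae, 1af3, 5a75, 8d39, a80c, da63} — 6 commits.

6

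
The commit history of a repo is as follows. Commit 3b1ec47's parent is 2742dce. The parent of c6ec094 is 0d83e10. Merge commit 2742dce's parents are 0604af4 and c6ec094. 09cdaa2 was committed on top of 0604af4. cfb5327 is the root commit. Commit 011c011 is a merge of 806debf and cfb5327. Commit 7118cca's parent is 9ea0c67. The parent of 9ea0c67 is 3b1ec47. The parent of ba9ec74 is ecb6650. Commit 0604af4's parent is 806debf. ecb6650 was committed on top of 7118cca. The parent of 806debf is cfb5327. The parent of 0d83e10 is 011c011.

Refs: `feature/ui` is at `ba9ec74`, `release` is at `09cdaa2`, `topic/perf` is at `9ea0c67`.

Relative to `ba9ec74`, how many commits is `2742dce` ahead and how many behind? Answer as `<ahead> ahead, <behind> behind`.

0 ahead, 5 behind

Reachable from 2742dce: {011c011, 0604af4, 0d83e10, 2742dce, 806debf, c6ec094, cfb5327}.
Reachable from ba9ec74: {011c011, 0604af4, 0d83e10, 2742dce, 3b1ec47, 7118cca, 806debf, 9ea0c67, ba9ec74, c6ec094, cfb5327, ecb6650}.
Only in 2742dce's history (ahead): {} — 0.
Only in ba9ec74's history (behind): {3b1ec47, 7118cca, 9ea0c67, ba9ec74, ecb6650} — 5.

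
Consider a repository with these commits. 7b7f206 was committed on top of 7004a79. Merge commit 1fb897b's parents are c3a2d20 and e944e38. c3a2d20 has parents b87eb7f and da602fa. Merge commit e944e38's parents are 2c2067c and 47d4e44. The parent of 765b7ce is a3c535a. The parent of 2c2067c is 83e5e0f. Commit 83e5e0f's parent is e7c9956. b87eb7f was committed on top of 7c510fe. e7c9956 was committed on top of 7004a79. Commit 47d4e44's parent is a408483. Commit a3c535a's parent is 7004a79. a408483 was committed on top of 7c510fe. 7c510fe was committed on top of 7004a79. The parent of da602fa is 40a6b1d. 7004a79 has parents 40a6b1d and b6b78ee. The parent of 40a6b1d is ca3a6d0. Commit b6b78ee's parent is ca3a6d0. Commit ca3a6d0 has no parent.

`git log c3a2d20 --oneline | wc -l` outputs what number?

8

Walking parent pointers from c3a2d20: reachable set = {40a6b1d, 7004a79, 7c510fe, b6b78ee, b87eb7f, c3a2d20, ca3a6d0, da602fa}.
That is 8 commits.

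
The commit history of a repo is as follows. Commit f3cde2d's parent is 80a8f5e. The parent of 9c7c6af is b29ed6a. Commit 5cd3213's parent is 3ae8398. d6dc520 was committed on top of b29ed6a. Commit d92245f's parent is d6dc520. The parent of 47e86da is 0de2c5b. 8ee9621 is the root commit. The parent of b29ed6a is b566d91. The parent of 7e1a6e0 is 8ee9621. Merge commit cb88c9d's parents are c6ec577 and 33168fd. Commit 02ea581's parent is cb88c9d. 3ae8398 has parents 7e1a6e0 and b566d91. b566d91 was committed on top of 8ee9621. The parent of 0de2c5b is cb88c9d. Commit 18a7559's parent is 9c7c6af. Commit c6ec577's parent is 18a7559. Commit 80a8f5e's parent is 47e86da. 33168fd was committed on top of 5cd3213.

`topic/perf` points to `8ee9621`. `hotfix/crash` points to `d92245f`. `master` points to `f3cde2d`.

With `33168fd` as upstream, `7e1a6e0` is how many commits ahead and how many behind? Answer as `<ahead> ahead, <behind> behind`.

Reachable from 7e1a6e0: {7e1a6e0, 8ee9621}.
Reachable from 33168fd: {33168fd, 3ae8398, 5cd3213, 7e1a6e0, 8ee9621, b566d91}.
Only in 7e1a6e0's history (ahead): {} — 0.
Only in 33168fd's history (behind): {33168fd, 3ae8398, 5cd3213, b566d91} — 4.

0 ahead, 4 behind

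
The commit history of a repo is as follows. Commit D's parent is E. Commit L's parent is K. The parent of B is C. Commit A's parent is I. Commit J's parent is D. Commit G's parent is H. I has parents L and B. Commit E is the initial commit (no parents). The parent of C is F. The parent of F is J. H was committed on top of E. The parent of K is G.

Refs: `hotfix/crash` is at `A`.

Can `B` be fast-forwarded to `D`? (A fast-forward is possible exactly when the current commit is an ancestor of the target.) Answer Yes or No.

A fast-forward from B to D is possible iff B is an ancestor of D.
Ancestors of D: {D, E}.
B is not among them, so fast-forward is not possible.

No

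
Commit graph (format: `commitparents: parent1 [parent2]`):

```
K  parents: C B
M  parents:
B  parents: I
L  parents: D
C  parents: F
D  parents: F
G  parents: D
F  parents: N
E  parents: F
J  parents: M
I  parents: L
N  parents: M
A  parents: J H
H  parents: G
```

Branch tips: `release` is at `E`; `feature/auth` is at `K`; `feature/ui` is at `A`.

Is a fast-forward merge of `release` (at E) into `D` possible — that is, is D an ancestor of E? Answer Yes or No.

No

A fast-forward from D to E is possible iff D is an ancestor of E.
Ancestors of E: {E, F, M, N}.
D is not among them, so fast-forward is not possible.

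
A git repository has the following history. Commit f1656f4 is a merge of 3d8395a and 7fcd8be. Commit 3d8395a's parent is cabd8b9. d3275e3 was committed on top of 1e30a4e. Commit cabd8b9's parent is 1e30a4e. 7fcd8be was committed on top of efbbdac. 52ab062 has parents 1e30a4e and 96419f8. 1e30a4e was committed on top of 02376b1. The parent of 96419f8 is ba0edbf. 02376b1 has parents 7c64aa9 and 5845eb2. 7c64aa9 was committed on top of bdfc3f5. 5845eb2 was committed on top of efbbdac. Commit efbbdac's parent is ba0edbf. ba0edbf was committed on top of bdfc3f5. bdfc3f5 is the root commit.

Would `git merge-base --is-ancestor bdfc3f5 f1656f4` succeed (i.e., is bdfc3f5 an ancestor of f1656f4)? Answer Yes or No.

Ancestors of f1656f4 (commits reachable by following parents): {02376b1, 1e30a4e, 3d8395a, 5845eb2, 7c64aa9, 7fcd8be, ba0edbf, bdfc3f5, cabd8b9, efbbdac, f1656f4}.
bdfc3f5 is in that set, so it is an ancestor of f1656f4.

Yes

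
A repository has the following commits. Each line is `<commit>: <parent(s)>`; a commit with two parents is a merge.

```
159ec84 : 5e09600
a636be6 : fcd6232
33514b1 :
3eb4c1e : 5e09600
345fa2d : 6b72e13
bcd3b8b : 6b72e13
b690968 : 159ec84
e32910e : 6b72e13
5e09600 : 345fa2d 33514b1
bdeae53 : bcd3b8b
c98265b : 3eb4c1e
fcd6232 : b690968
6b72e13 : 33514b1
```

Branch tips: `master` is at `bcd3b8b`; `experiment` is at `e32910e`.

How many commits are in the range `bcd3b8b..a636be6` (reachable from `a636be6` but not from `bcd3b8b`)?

Reachable from a636be6: {159ec84, 33514b1, 345fa2d, 5e09600, 6b72e13, a636be6, b690968, fcd6232}.
Reachable from bcd3b8b: {33514b1, 6b72e13, bcd3b8b}.
In a636be6's history but not bcd3b8b's: {159ec84, 345fa2d, 5e09600, a636be6, b690968, fcd6232} — 6 commits.

6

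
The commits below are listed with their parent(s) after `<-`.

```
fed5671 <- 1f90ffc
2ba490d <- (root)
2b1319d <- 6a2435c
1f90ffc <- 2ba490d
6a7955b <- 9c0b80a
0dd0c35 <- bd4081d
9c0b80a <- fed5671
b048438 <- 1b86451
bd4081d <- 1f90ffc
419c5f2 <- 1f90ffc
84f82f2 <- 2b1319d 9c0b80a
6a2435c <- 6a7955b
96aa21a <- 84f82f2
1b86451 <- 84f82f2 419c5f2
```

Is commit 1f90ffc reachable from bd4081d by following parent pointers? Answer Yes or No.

Ancestors of bd4081d (commits reachable by following parents): {1f90ffc, 2ba490d, bd4081d}.
1f90ffc is in that set, so it is an ancestor of bd4081d.

Yes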